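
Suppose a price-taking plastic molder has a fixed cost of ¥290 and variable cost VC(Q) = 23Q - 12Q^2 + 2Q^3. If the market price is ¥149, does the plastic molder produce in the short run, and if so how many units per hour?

Produce at Q = 7

Strip out fixed cost: VC = 23Q - 12Q^2 + 2Q^3. Then AVC = 23 - 12Q + 2Q^2 and MC = 23 - 24Q + 6Q^2.
AVC is minimized where dAVC/dQ = -12 + 4Q = 0, at Q = 3; min AVC = 23 - 12·3 + 2·3^2 = ¥5.
P = ¥149 exceeds min AVC = ¥5, so the firm stays open.
P = MC gives -126 - 24Q + 6Q^2 = 0, with roots -3 and 7. Take the larger (rising MC): Q* = 7.
Check: AVC at Q = 7 is ¥37 ≤ P, so revenue covers variable cost.
Profit = P·Q − TC = 149·7 − 549 = ¥494.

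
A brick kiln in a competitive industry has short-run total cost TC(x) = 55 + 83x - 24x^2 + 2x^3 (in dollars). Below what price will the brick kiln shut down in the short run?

Short-run supply begins at min AVC. From VC = 83x - 24x^2 + 2x^3, AVC = 83 - 24x + 2x^2.
dAVC/dx = -24 + 4x = 0 gives x = 6. min AVC = 83 - 24·6 + 2·6^2 = 11.
The firm shuts down for any P below $11.

$11 per unit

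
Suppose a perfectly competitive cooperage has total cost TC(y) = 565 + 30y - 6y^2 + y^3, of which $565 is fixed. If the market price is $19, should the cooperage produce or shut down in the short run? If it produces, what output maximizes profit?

Shut down

From TC, MC = TC'(y) = 30 - 12y + 3y^2 and AVC = VC/y = 30 - 6y + y^2.
AVC is minimized where dAVC/dy = -6 + 2y = 0, at y = 3; min AVC = 30 - 6·3 + 3^2 = $21.
P = $19 lies below min AVC = $21; no output level covers variable cost.
The firm minimizes its loss by shutting down and losing only its fixed cost of $565.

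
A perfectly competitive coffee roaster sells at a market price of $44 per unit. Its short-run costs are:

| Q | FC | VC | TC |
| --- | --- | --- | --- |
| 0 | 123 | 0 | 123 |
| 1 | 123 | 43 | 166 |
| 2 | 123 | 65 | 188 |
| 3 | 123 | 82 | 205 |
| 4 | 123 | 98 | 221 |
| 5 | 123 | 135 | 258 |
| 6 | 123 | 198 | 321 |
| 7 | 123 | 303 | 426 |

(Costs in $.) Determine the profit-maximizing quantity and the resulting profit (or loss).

Tabulate TR − TC: Q=0: -123; Q=1: -122; Q=2: -100; Q=3: -73; Q=4: -45; Q=5: -38; Q=6: -57; Q=7: -118.
Profit is maximized at Q = 5. AVC there is 135/5 = $27 ≤ P, so producing beats shutting down (which would give -$123).

Q = 5; profit = -$38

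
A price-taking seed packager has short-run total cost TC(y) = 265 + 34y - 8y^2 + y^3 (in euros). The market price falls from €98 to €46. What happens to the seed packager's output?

Output falls from 8 to 6

MC = 34 - 16y + 3y^2; the shutdown threshold is min AVC = €18 (at y = 4).
At P = €98 ≥ min AVC, set P = MC on the rising branch: y = 8.
At P = €46 ≥ min AVC, set P = MC: y = 6. The firm stays open but cuts output.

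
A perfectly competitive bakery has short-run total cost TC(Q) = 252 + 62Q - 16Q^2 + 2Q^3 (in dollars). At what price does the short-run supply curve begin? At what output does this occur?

$30 per unit, at Q = 4

Short-run supply begins at min AVC. From VC = 62Q - 16Q^2 + 2Q^3, AVC = 62 - 16Q + 2Q^2.
At the minimum of AVC, MC = AVC. MC = 62 - 32Q + 6Q^2; setting MC = AVC gives 4Q^2 - 16Q = 0, so Q = 4. min AVC = 30.
The firm shuts down for any P below $30.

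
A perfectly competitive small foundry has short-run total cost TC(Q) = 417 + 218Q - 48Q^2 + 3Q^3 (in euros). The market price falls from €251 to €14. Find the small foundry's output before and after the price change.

MC = 218 - 96Q + 9Q^2; the shutdown threshold is min AVC = €26 (at Q = 8).
At P = €251 ≥ min AVC, set P = MC on the rising branch: Q = 11.
At P = €14 < min AVC = €26, price no longer covers variable cost at any output, so the firm shuts down: Q = 0.

Output falls from 11 to 0 (the firm shuts down)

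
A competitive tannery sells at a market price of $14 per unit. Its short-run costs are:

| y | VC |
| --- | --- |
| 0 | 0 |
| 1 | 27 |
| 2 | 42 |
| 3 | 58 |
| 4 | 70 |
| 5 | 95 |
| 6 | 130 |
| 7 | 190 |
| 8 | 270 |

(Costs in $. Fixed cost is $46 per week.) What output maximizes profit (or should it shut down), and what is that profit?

y = 0 (shut down); profit = -$46

Profit at each row (π = 14y − TC): y=0: -46; y=1: -59; y=2: -60; y=3: -62; y=4: -60; y=5: -71; y=6: -92; y=7: -138; y=8: -204.
Profit is highest at y = 0. Equivalently, the lowest AVC in the table is 70/4 ≈ $17.50 at y = 4, and P = $14 falls below it — price never covers variable cost, so the firm shuts down and loses only its fixed cost.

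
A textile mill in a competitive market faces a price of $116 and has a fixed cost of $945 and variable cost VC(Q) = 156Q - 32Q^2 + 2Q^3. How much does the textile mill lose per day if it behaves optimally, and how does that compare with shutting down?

AVC = 156 - 32Q + 2Q^2; min AVC = $28 at Q = 8. Since P = $116 ≥ min AVC, the firm produces.
With MC = 156 - 64Q + 6Q^2, P = MC on the upward-sloping part at Q* = 10.
TR = 116·10 = 1160. TC = 945 + 360 = 1305. Profit = 1160 − 1305 = -$145.
Shutting down would mean losing the fixed cost of $945, so operating at a loss of $145 is better by $800.

Profit = -$145 at Q = 10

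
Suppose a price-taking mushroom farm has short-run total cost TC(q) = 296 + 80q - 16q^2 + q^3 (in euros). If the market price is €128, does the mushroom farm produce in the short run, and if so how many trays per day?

Produce at q = 12

Strip out fixed cost: VC = 80q - 16q^2 + q^3. Then AVC = 80 - 16q + q^2 and MC = 80 - 32q + 3q^2.
AVC is minimized where dAVC/dq = -16 + 2q = 0, at q = 8; min AVC = 80 - 16·8 + 8^2 = €16.
P = €128 exceeds min AVC = €16, so the firm stays open.
Solving P = MC: -48 - 32q + 3q^2 = 0 ⇒ q = -4/3 or 12. On the upward-sloping branch, q* = 12.
Check: AVC at q = 12 is €32 ≤ P, so revenue covers variable cost.
Profit = P·q − TC = 128·12 − 680 = €856.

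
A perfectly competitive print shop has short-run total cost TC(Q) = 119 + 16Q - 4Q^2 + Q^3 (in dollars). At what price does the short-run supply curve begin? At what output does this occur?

The shutdown price is the minimum of AVC. VC = 16Q - 4Q^2 + Q^3, so AVC = 16 - 4Q + Q^2.
At the minimum of AVC, MC = AVC. MC = 16 - 8Q + 3Q^2; setting MC = AVC gives 2Q^2 - 4Q = 0, so Q = 2. min AVC = 12.
The firm shuts down for any P below $12.

$12 per unit, at Q = 2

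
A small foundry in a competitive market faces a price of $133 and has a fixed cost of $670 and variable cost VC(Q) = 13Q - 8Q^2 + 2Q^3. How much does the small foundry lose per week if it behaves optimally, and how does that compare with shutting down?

Profit = -$94 at Q = 6

AVC = 13 - 8Q + 2Q^2; min AVC = $5 at Q = 2. Since P = $133 ≥ min AVC, the firm produces.
With MC = 13 - 16Q + 6Q^2, P = MC on the upward-sloping part at Q* = 6.
TR = 133·6 = 798. TC = 670 + 222 = 892. Profit = 798 − 892 = -$94.
Shutting down would mean losing the fixed cost of $670, so operating at a loss of $94 is better by $576.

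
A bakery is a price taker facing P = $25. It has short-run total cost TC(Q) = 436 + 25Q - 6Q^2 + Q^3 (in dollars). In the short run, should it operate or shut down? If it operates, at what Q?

Produce at Q = 4

Variable cost is VC = 25Q - 6Q^2 + Q^3, so AVC = VC/Q = 25 - 6Q + Q^2 and MC = dTC/dQ = 25 - 12Q + 3Q^2.
AVC is minimized where dAVC/dQ = -6 + 2Q = 0, at Q = 3; min AVC = 25 - 6·3 + 3^2 = $16.
P = $25 exceeds min AVC = $16, so the firm stays open.
P = MC gives -12Q + 3Q^2 = 0, with roots 0 and 4. Take the larger (rising MC): Q* = 4.
Check: AVC at Q = 4 is $17 ≤ P, so revenue covers variable cost.
Profit = P·Q − TC = 25·4 − 504 = -$404, a loss, but smaller than the $436 fixed cost the firm would lose by shutting down.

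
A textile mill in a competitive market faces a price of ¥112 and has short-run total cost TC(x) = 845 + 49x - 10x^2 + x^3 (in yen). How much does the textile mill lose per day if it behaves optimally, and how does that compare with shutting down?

Profit = -¥197 at x = 9

AVC = 49 - 10x + x^2 has its minimum ¥24 at x = 5; price ¥112 clears that bar, so the firm operates.
With MC = 49 - 20x + 3x^2, P = MC on the upward-sloping part at x* = 9.
TR = 112·9 = 1008. TC = 845 + 360 = 1205. Profit = 1008 − 1205 = -¥197.
Shutting down would mean losing the fixed cost of ¥845, so operating at a loss of ¥197 is better by ¥648.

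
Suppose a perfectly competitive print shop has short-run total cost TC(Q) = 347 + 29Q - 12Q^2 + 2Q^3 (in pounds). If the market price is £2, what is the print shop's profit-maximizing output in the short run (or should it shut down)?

Strip out fixed cost: VC = 29Q - 12Q^2 + 2Q^3. Then AVC = 29 - 12Q + 2Q^2 and MC = 29 - 24Q + 6Q^2.
The AVC parabola has its vertex at Q = 12/4 = 3, where AVC = 29 - 12·3 + 2·3^2 = £11.
With P < min AVC (£2 < £11), every unit sold adds to the loss.
Best response: produce nothing and absorb the £347 fixed cost.

Shut down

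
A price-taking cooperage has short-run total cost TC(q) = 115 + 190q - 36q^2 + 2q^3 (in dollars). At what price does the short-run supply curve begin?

$28 per unit

Short-run supply begins at min AVC. From VC = 190q - 36q^2 + 2q^3, AVC = 190 - 36q + 2q^2.
dAVC/dq = -36 + 4q = 0 gives q = 9. min AVC = 190 - 36·9 + 2·9^2 = 28.
So the shutdown price is $28.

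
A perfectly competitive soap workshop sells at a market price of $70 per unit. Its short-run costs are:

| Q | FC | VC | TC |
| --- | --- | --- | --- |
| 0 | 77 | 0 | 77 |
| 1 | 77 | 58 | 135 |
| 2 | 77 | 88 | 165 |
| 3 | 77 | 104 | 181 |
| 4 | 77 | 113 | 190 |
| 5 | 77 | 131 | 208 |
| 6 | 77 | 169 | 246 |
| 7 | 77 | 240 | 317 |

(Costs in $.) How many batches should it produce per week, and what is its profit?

Q = 6; profit = $174

Tabulate TR − TC: Q=0: -77; Q=1: -65; Q=2: -25; Q=3: 29; Q=4: 90; Q=5: 142; Q=6: 174; Q=7: 173.
Profit is maximized at Q = 6. AVC there is 169/6 = $28.17 ≤ P, so producing beats shutting down (which would give -$77).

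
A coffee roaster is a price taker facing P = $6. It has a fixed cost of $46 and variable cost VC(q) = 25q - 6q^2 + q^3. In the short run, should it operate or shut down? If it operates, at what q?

Shut down

Strip out fixed cost: VC = 25q - 6q^2 + q^3. Then AVC = 25 - 6q + q^2 and MC = 25 - 12q + 3q^2.
The AVC parabola has its vertex at q = 6/2 = 3, where AVC = 25 - 6·3 + 3^2 = $16.
Since P = $6 < min AVC = $16, price fails to cover variable cost at any output.
The firm minimizes its loss by shutting down and losing only its fixed cost of $46.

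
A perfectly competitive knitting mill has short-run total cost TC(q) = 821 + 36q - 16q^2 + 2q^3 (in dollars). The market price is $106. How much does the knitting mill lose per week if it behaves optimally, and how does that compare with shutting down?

AVC = 36 - 16q + 2q^2 has its minimum $4 at q = 4; price $106 clears that bar, so the firm operates.
With MC = 36 - 32q + 6q^2, P = MC on the upward-sloping part at q* = 7.
TR = 106·7 = 742. TC = 821 + 154 = 975. Profit = 742 − 975 = -$233.
Shutting down would mean losing the fixed cost of $821, so operating at a loss of $233 is better by $588.

Profit = -$233 at q = 7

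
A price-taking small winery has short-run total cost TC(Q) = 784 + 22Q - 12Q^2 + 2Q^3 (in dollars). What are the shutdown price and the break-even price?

Shutdown price = $4; break-even price = $148

Shutdown price = min AVC. AVC = 22 - 12Q + 2Q^2, with vertex at Q = 3 and minimum $4.
ATC = 784/Q + 22 - 12Q + 2Q^2. Setting dATC/dQ = −784/Q^2 − 12 + 4Q = 0 gives Q = 7 (since 4·7^3 − 12·7^2 = 784).
min ATC = 784/7 + 22 − 12·7 + 2·7^2 = $148. That is the break-even price.
Between these two prices the firm operates at a loss; above $148 it earns a profit.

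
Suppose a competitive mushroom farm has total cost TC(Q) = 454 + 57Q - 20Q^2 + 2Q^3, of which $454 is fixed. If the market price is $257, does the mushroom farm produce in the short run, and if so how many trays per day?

Produce at Q = 10

Variable cost is VC = 57Q - 20Q^2 + 2Q^3, so AVC = VC/Q = 57 - 20Q + 2Q^2 and MC = dTC/dQ = 57 - 40Q + 6Q^2.
The AVC parabola has its vertex at Q = 20/4 = 5, where AVC = 57 - 20·5 + 2·5^2 = $7.
Since P = $257 ≥ min AVC = $7, price covers variable cost and the firm should produce.
Set P = MC: 257 = 57 - 40Q + 6Q^2 → -200 - 40Q + 6Q^2 = 0. The roots are Q = -10/3 and Q = 10; the profit-maximizing output is on the rising part of MC, so Q* = 10.
Check: AVC at Q = 10 is $57 ≤ P, so revenue covers variable cost.
Profit = P·Q − TC = 257·10 − 1024 = $1546.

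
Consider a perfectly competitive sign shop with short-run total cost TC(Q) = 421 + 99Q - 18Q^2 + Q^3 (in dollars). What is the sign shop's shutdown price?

The firm shuts down when price falls below the minimum of average variable cost. AVC = VC/Q = 99 - 18Q + Q^2.
dAVC/dQ = -18 + 2Q = 0 gives Q = 9. min AVC = 99 - 18·9 + 9^2 = 18.
For P < $18 the firm produces nothing.

$18 per unit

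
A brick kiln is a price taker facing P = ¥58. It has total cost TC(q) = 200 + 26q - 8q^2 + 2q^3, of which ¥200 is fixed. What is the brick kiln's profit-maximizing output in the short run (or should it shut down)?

Strip out fixed cost: VC = 26q - 8q^2 + 2q^3. Then AVC = 26 - 8q + 2q^2 and MC = 26 - 16q + 6q^2.
AVC is minimized where dAVC/dq = -8 + 4q = 0, at q = 2; min AVC = 26 - 8·2 + 2·2^2 = ¥18.
Since P = ¥58 ≥ min AVC = ¥18, price covers variable cost and the firm should produce.
Set P = MC: 58 = 26 - 16q + 6q^2 → -32 - 16q + 6q^2 = 0. The roots are q = -4/3 and q = 4; the profit-maximizing output is on the rising part of MC, so q* = 4.
Check: AVC at q = 4 is ¥26 ≤ P, so revenue covers variable cost.
Profit = P·q − TC = 58·4 − 304 = -¥72, a loss, but smaller than the ¥200 fixed cost the firm would lose by shutting down.

Produce at q = 4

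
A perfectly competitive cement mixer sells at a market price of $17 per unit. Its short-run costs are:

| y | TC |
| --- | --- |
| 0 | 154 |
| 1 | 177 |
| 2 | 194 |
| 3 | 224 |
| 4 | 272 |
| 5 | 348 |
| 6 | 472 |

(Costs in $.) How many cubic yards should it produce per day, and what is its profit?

Profit at each row (π = 17y − TC): y=0: -154; y=1: -160; y=2: -160; y=3: -173; y=4: -204; y=5: -263; y=6: -370.
Profit is highest at y = 0. Equivalently, the lowest AVC in the table is 40/2 ≈ $20 at y = 2, and P = $17 falls below it — price never covers variable cost, so the firm shuts down and loses only its fixed cost.

y = 0 (shut down); profit = -$154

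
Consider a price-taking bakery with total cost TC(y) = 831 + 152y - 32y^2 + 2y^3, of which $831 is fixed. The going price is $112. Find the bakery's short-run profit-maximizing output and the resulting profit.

Profit = -$31 at y = 10

AVC = 152 - 32y + 2y^2; min AVC = $24 at y = 8. Since P = $112 ≥ min AVC, the firm produces.
With MC = 152 - 64y + 6y^2, P = MC on the upward-sloping part at y* = 10.
TR = 112·10 = 1120. TC = 831 + 320 = 1151. Profit = 1120 − 1151 = -$31.
By producing, the firm covers all variable cost plus $800 of fixed cost; shutting down would lose the full $831.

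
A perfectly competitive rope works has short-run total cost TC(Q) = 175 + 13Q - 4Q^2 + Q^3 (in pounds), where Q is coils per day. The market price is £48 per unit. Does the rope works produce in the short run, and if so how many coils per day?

Variable cost is VC = 13Q - 4Q^2 + Q^3, so AVC = VC/Q = 13 - 4Q + Q^2 and MC = dTC/dQ = 13 - 8Q + 3Q^2.
AVC hits its minimum where MC = AVC, at Q = 2, giving min AVC = 13 - 4·2 + 2^2 = £9.
Since P = £48 ≥ min AVC = £9, price covers variable cost and the firm should produce.
Set P = MC: 48 = 13 - 8Q + 3Q^2 → -35 - 8Q + 3Q^2 = 0. The roots are Q = -7/3 and Q = 5; the profit-maximizing output is on the rising part of MC, so Q* = 5.
Check: AVC at Q = 5 is £18 ≤ P, so revenue covers variable cost.
Profit = P·Q − TC = 48·5 − 265 = -£25, a loss, but smaller than the £175 fixed cost the firm would lose by shutting down.

Produce at Q = 5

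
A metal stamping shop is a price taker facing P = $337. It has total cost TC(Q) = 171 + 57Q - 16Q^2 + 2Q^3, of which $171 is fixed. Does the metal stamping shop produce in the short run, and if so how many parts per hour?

Produce at Q = 10

Strip out fixed cost: VC = 57Q - 16Q^2 + 2Q^3. Then AVC = 57 - 16Q + 2Q^2 and MC = 57 - 32Q + 6Q^2.
AVC is minimized where dAVC/dQ = -16 + 4Q = 0, at Q = 4; min AVC = 57 - 16·4 + 2·4^2 = $25.
Since P = $337 ≥ min AVC = $25, price covers variable cost and the firm should produce.
Set P = MC: 337 = 57 - 32Q + 6Q^2 → -280 - 32Q + 6Q^2 = 0. The roots are Q = -14/3 and Q = 10; the profit-maximizing output is on the rising part of MC, so Q* = 10.
Check: AVC at Q = 10 is $97 ≤ P, so revenue covers variable cost.
Profit = P·Q − TC = 337·10 − 1141 = $2229.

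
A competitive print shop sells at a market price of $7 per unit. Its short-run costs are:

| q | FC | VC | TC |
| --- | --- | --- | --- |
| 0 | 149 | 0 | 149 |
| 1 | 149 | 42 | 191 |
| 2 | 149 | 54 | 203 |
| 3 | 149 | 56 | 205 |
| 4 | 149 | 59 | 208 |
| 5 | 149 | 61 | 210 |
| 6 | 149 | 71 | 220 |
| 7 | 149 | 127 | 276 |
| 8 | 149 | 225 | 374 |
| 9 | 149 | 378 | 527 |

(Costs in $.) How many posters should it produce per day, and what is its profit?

Profit at each row (π = 7q − TC): q=0: -149; q=1: -184; q=2: -189; q=3: -184; q=4: -180; q=5: -175; q=6: -178; q=7: -227; q=8: -318; q=9: -464.
Profit is highest at q = 0. Equivalently, the lowest AVC in the table is 71/6 ≈ $11.83 at q = 6, and P = $7 falls below it — price never covers variable cost, so the firm shuts down and loses only its fixed cost.

q = 0 (shut down); profit = -$149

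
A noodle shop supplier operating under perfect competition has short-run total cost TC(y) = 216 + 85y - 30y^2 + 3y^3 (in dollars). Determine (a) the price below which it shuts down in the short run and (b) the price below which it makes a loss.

Shutdown price = $10; break-even price = $49

AVC = 85 - 30y + 3y^2; minimized at y = 5, giving min AVC = $10. That is the shutdown price.
ATC = 216/y + 85 - 30y + 3y^2. Setting dATC/dy = −216/y^2 − 30 + 6y = 0 gives y = 6 (since 6·6^3 − 30·6^2 = 216).
min ATC = 216/6 + 85 − 30·6 + 3·6^2 = $49. That is the break-even price.
Between these two prices the firm operates at a loss; above $49 it earns a profit.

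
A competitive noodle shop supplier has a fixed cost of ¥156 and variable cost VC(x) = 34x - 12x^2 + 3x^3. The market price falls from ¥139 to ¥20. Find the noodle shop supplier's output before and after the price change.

Output falls from 5 to 0 (the firm shuts down)

AVC = 34 - 12x + 3x^2, minimized at x = 2 where min AVC = ¥22. MC = 34 - 24x + 9x^2.
With P = ¥139 above the shutdown price, P = MC gives x = 5.
At P = ¥20 < min AVC = ¥22, price no longer covers variable cost at any output, so the firm shuts down: x = 0.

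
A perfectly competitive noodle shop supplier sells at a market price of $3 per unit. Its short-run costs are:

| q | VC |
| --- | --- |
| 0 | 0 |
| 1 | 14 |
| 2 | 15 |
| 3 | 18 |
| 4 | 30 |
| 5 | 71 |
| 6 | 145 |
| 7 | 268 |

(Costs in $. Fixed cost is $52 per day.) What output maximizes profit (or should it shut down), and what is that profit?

q = 0 (shut down); profit = -$52

Compute π = P·q − TC at each output: q=0: -52; q=1: -63; q=2: -61; q=3: -61; q=4: -70; q=5: -108; q=6: -179; q=7: -299.
Profit is highest at q = 0. Equivalently, the lowest AVC in the table is 18/3 ≈ $6 at q = 3, and P = $3 falls below it — price never covers variable cost, so the firm shuts down and loses only its fixed cost.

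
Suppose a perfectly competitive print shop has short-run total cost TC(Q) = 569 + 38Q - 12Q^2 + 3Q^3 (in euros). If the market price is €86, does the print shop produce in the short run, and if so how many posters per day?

Produce at Q = 4

From TC, MC = TC'(Q) = 38 - 24Q + 9Q^2 and AVC = VC/Q = 38 - 12Q + 3Q^2.
The AVC parabola has its vertex at Q = 12/6 = 2, where AVC = 38 - 12·2 + 3·2^2 = €26.
Since P = €86 ≥ min AVC = €26, price covers variable cost and the firm should produce.
Set P = MC: 86 = 38 - 24Q + 9Q^2 → -48 - 24Q + 9Q^2 = 0. The roots are Q = -4/3 and Q = 4; the profit-maximizing output is on the rising part of MC, so Q* = 4.
Check: AVC at Q = 4 is €38 ≤ P, so revenue covers variable cost.
Profit = P·Q − TC = 86·4 − 721 = -€377, a loss, but smaller than the €569 fixed cost the firm would lose by shutting down.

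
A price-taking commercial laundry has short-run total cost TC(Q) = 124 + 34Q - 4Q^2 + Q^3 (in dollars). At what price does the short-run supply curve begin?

$30 per unit

Short-run supply begins at min AVC. From VC = 34Q - 4Q^2 + Q^3, AVC = 34 - 4Q + Q^2.
dAVC/dQ = -4 + 2Q = 0 gives Q = 2. min AVC = 34 - 4·2 + 2^2 = 30.
For P < $30 the firm produces nothing.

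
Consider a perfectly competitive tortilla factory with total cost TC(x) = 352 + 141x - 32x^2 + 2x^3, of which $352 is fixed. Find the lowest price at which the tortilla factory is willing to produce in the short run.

The shutdown price is the minimum of AVC. VC = 141x - 32x^2 + 2x^3, so AVC = 141 - 32x + 2x^2.
At the minimum of AVC, MC = AVC. MC = 141 - 64x + 6x^2; setting MC = AVC gives 4x^2 - 32x = 0, so x = 8. min AVC = 13.
The firm shuts down for any P below $13.

$13 per unit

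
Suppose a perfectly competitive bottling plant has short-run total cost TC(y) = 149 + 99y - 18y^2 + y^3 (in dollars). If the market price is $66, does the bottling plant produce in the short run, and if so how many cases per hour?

Produce at y = 11

Strip out fixed cost: VC = 99y - 18y^2 + y^3. Then AVC = 99 - 18y + y^2 and MC = 99 - 36y + 3y^2.
AVC hits its minimum where MC = AVC, at y = 9, giving min AVC = 99 - 18·9 + 9^2 = $18.
P = $66 exceeds min AVC = $18, so the firm stays open.
Solving P = MC: 33 - 36y + 3y^2 = 0 ⇒ y = 1 or 11. On the upward-sloping branch, y* = 11.
Check: AVC at y = 11 is $22 ≤ P, so revenue covers variable cost.
Profit = P·y − TC = 66·11 − 391 = $335.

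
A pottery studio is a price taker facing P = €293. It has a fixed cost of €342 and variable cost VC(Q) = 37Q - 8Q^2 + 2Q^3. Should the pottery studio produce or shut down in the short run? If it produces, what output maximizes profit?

Strip out fixed cost: VC = 37Q - 8Q^2 + 2Q^3. Then AVC = 37 - 8Q + 2Q^2 and MC = 37 - 16Q + 6Q^2.
AVC hits its minimum where MC = AVC, at Q = 2, giving min AVC = 37 - 8·2 + 2·2^2 = €29.
Because €293 ≥ €29, revenue can cover variable cost; the firm operates.
Set P = MC: 293 = 37 - 16Q + 6Q^2 → -256 - 16Q + 6Q^2 = 0. The roots are Q = -16/3 and Q = 8; the profit-maximizing output is on the rising part of MC, so Q* = 8.
Check: AVC at Q = 8 is €101 ≤ P, so revenue covers variable cost.
Profit = P·Q − TC = 293·8 − 1150 = €1194.

Produce at Q = 8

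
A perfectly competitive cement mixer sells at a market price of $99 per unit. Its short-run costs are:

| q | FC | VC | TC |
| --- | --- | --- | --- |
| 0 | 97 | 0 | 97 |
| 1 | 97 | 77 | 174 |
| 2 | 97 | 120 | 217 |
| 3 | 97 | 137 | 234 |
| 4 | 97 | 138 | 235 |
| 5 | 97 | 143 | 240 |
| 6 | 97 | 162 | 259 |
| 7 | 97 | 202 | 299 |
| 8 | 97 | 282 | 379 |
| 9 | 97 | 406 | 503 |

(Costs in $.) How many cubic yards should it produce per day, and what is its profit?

q = 8; profit = $413

Compute π = P·q − TC at each output: q=0: -97; q=1: -75; q=2: -19; q=3: 63; q=4: 161; q=5: 255; q=6: 335; q=7: 394; q=8: 413; q=9: 388.
Profit is maximized at q = 8. AVC there is 282/8 = $35.25 ≤ P, so producing beats shutting down (which would give -$97).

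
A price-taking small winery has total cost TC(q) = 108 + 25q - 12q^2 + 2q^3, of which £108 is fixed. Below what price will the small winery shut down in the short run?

£7 per unit

The firm shuts down when price falls below the minimum of average variable cost. AVC = VC/q = 25 - 12q + 2q^2.
At the minimum of AVC, MC = AVC. MC = 25 - 24q + 6q^2; setting MC = AVC gives 4q^2 - 12q = 0, so q = 3. min AVC = 7.
The firm shuts down for any P below £7.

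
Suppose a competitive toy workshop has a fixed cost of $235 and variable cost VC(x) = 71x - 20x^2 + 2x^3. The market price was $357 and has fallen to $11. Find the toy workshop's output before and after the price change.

MC = 71 - 40x + 6x^2; the shutdown threshold is min AVC = $21 (at x = 5).
At P = $357 ≥ min AVC, set P = MC on the rising branch: x = 11.
At P = $11 < min AVC = $21, price no longer covers variable cost at any output, so the firm shuts down: x = 0.

Output falls from 11 to 0 (the firm shuts down)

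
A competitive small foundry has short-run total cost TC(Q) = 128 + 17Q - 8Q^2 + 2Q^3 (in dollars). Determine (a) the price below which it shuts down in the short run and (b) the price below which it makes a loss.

AVC = 17 - 8Q + 2Q^2; minimized at Q = 2, giving min AVC = $9. That is the shutdown price.
ATC = 128/Q + 17 - 8Q + 2Q^2. Setting dATC/dQ = −128/Q^2 − 8 + 4Q = 0 gives Q = 4 (since 4·4^3 − 8·4^2 = 128).
min ATC = 128/4 + 17 − 8·4 + 2·4^2 = $49. That is the break-even price.
Between these two prices the firm operates at a loss; above $49 it earns a profit.

Shutdown price = $9; break-even price = $49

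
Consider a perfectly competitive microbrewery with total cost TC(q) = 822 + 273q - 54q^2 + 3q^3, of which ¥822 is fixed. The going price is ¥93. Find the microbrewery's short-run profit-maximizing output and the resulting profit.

Profit = -¥222 at q = 10

AVC = 273 - 54q + 3q^2; min AVC = ¥30 at q = 9. Since P = ¥93 ≥ min AVC, the firm produces.
MC = 273 - 108q + 9q^2. Setting P = MC and taking the root on the rising branch gives q* = 10.
TR = 93·10 = 930. TC = 822 + 330 = 1152. Profit = 930 − 1152 = -¥222.
That loss of ¥222 beats the ¥822 the firm would lose by shutting down; producing recovers ¥600 of fixed cost.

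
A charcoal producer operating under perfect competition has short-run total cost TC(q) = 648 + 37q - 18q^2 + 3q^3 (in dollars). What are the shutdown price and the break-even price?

Shutdown price = min AVC. AVC = 37 - 18q + 3q^2, with vertex at q = 3 and minimum $10.
ATC = 648/q + 37 - 18q + 3q^2. Setting dATC/dq = −648/q^2 − 18 + 6q = 0 gives q = 6 (since 6·6^3 − 18·6^2 = 648).
min ATC = 648/6 + 37 − 18·6 + 3·6^2 = $145. That is the break-even price.
Between these two prices the firm operates at a loss; above $145 it earns a profit.

Shutdown price = $10; break-even price = $145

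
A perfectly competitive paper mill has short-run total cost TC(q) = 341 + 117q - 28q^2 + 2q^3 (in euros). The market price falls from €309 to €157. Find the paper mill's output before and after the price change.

AVC = 117 - 28q + 2q^2, minimized at q = 7 where min AVC = €19. MC = 117 - 56q + 6q^2.
At P = €309 ≥ min AVC, set P = MC on the rising branch: q = 12.
At P = €157 ≥ min AVC, set P = MC: q = 10. The firm stays open but cuts output.

Output falls from 12 to 10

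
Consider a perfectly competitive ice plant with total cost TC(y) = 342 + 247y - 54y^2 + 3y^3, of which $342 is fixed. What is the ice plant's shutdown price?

Short-run supply begins at min AVC. From VC = 247y - 54y^2 + 3y^3, AVC = 247 - 54y + 3y^2.
dAVC/dy = -54 + 6y = 0 gives y = 9. min AVC = 247 - 54·9 + 3·9^2 = 4.
The firm shuts down for any P below $4.

$4 per unit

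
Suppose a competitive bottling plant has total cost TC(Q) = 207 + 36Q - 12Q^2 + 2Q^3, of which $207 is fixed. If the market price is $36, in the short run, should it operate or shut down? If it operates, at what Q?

Variable cost is VC = 36Q - 12Q^2 + 2Q^3, so AVC = VC/Q = 36 - 12Q + 2Q^2 and MC = dTC/dQ = 36 - 24Q + 6Q^2.
AVC is minimized where dAVC/dQ = -12 + 4Q = 0, at Q = 3; min AVC = 36 - 12·3 + 2·3^2 = $18.
Since P = $36 ≥ min AVC = $18, price covers variable cost and the firm should produce.
P = MC gives -24Q + 6Q^2 = 0, with roots 0 and 4. Take the larger (rising MC): Q* = 4.
Check: AVC at Q = 4 is $20 ≤ P, so revenue covers variable cost.
Profit = P·Q − TC = 36·4 − 287 = -$143, a loss, but smaller than the $207 fixed cost the firm would lose by shutting down.

Produce at Q = 4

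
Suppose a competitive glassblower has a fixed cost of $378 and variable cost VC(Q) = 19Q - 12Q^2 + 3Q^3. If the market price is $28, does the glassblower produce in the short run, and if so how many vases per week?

Variable cost is VC = 19Q - 12Q^2 + 3Q^3, so AVC = VC/Q = 19 - 12Q + 3Q^2 and MC = dTC/dQ = 19 - 24Q + 9Q^2.
The AVC parabola has its vertex at Q = 12/6 = 2, where AVC = 19 - 12·2 + 3·2^2 = $7.
Because $28 ≥ $7, revenue can cover variable cost; the firm operates.
Set P = MC: 28 = 19 - 24Q + 9Q^2 → -9 - 24Q + 9Q^2 = 0. The roots are Q = -1/3 and Q = 3; the profit-maximizing output is on the rising part of MC, so Q* = 3.
Check: AVC at Q = 3 is $10 ≤ P, so revenue covers variable cost.
Profit = P·Q − TC = 28·3 − 408 = -$324, a loss, but smaller than the $378 fixed cost the firm would lose by shutting down.

Produce at Q = 3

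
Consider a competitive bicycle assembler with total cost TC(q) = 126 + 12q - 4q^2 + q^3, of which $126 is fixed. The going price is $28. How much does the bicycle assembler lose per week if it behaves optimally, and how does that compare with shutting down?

Profit = -$62 at q = 4

AVC = 12 - 4q + q^2; min AVC = $8 at q = 2. Since P = $28 ≥ min AVC, the firm produces.
With MC = 12 - 8q + 3q^2, P = MC on the upward-sloping part at q* = 4.
TR = 28·4 = 112. TC = 126 + 48 = 174. Profit = 112 − 174 = -$62.
Shutting down would mean losing the fixed cost of $126, so operating at a loss of $62 is better by $64.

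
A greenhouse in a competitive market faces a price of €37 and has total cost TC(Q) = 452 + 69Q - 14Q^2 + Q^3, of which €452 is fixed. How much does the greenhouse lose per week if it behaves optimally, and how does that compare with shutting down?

AVC = 69 - 14Q + Q^2 has its minimum €20 at Q = 7; price €37 clears that bar, so the firm operates.
MC = 69 - 28Q + 3Q^2. Setting P = MC and taking the root on the rising branch gives Q* = 8.
TR = 37·8 = 296. TC = 452 + 168 = 620. Profit = 296 − 620 = -€324.
Shutting down would mean losing the fixed cost of €452, so operating at a loss of €324 is better by €128.

Profit = -€324 at Q = 8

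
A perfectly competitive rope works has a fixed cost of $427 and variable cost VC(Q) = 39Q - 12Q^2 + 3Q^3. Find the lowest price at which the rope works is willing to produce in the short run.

$27 per unit

The firm shuts down when price falls below the minimum of average variable cost. AVC = VC/Q = 39 - 12Q + 3Q^2.
At the minimum of AVC, MC = AVC. MC = 39 - 24Q + 9Q^2; setting MC = AVC gives 6Q^2 - 12Q = 0, so Q = 2. min AVC = 27.
So the shutdown price is $27.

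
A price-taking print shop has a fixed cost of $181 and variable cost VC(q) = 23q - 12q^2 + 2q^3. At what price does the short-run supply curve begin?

Short-run supply begins at min AVC. From VC = 23q - 12q^2 + 2q^3, AVC = 23 - 12q + 2q^2.
At the minimum of AVC, MC = AVC. MC = 23 - 24q + 6q^2; setting MC = AVC gives 4q^2 - 12q = 0, so q = 3. min AVC = 5.
For P < $5 the firm produces nothing.

$5 per unit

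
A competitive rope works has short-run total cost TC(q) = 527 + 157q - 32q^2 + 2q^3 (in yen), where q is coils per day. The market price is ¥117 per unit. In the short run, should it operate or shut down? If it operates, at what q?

Strip out fixed cost: VC = 157q - 32q^2 + 2q^3. Then AVC = 157 - 32q + 2q^2 and MC = 157 - 64q + 6q^2.
The AVC parabola has its vertex at q = 32/4 = 8, where AVC = 157 - 32·8 + 2·8^2 = ¥29.
Since P = ¥117 ≥ min AVC = ¥29, price covers variable cost and the firm should produce.
P = MC gives 40 - 64q + 6q^2 = 0, with roots 2/3 and 10. Take the larger (rising MC): q* = 10.
Check: AVC at q = 10 is ¥37 ≤ P, so revenue covers variable cost.
Profit = P·q − TC = 117·10 − 897 = ¥273.

Produce at q = 10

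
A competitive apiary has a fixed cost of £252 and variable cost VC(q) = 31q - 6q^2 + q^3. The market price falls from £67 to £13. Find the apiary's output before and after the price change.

MC = 31 - 12q + 3q^2; the shutdown threshold is min AVC = £22 (at q = 3).
With P = £67 above the shutdown price, P = MC gives q = 6.
At P = £13 < min AVC = £22, price no longer covers variable cost at any output, so the firm shuts down: q = 0.

Output falls from 6 to 0 (the firm shuts down)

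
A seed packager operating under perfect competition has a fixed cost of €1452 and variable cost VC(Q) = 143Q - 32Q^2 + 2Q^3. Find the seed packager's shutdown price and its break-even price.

Shutdown price = €15; break-even price = €165

AVC = 143 - 32Q + 2Q^2; minimized at Q = 8, giving min AVC = €15. That is the shutdown price.
ATC = 1452/Q + 143 - 32Q + 2Q^2. Setting dATC/dQ = −1452/Q^2 − 32 + 4Q = 0 gives Q = 11 (since 4·11^3 − 32·11^2 = 1452).
min ATC = 1452/11 + 143 − 32·11 + 2·11^2 = €165. That is the break-even price.
Between these two prices the firm operates at a loss; above €165 it earns a profit.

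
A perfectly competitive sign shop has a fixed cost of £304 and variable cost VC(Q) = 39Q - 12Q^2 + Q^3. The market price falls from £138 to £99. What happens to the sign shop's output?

AVC = 39 - 12Q + Q^2, minimized at Q = 6 where min AVC = £3. MC = 39 - 24Q + 3Q^2.
With P = £138 above the shutdown price, P = MC gives Q = 11.
At P = £99 ≥ min AVC, set P = MC: Q = 10. The firm stays open but cuts output.

Output falls from 11 to 10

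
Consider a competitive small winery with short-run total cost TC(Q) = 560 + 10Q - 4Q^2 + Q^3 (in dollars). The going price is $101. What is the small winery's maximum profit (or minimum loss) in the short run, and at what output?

Profit = -$70 at Q = 7

AVC = 10 - 4Q + Q^2 has its minimum $6 at Q = 2; price $101 clears that bar, so the firm operates.
With MC = 10 - 8Q + 3Q^2, P = MC on the upward-sloping part at Q* = 7.
TR = 101·7 = 707. TC = 560 + 217 = 777. Profit = 707 − 777 = -$70.
That loss of $70 beats the $560 the firm would lose by shutting down; producing recovers $490 of fixed cost.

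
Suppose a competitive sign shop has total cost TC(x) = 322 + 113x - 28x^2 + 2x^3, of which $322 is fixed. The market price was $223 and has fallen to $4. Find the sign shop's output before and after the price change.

Output falls from 11 to 0 (the firm shuts down)

AVC = 113 - 28x + 2x^2, minimized at x = 7 where min AVC = $15. MC = 113 - 56x + 6x^2.
At P = $223 ≥ min AVC, set P = MC on the rising branch: x = 11.
At P = $4 < min AVC = $15, price no longer covers variable cost at any output, so the firm shuts down: x = 0.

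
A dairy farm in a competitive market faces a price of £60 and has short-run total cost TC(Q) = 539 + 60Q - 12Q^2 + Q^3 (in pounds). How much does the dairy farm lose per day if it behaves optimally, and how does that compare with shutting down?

AVC = 60 - 12Q + Q^2; min AVC = £24 at Q = 6. Since P = £60 ≥ min AVC, the firm produces.
MC = 60 - 24Q + 3Q^2. Setting P = MC and taking the root on the rising branch gives Q* = 8.
TR = 60·8 = 480. TC = 539 + 224 = 763. Profit = 480 − 763 = -£283.
By producing, the firm covers all variable cost plus £256 of fixed cost; shutting down would lose the full £539.

Profit = -£283 at Q = 8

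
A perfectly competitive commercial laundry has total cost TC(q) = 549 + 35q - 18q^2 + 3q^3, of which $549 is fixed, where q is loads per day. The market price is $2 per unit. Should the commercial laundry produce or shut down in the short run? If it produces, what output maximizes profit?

From TC, MC = TC'(q) = 35 - 36q + 9q^2 and AVC = VC/q = 35 - 18q + 3q^2.
AVC is minimized where dAVC/dq = -18 + 6q = 0, at q = 3; min AVC = 35 - 18·3 + 3·3^2 = $8.
P = $2 lies below min AVC = $8; no output level covers variable cost.
Shutting down limits the loss to fixed cost, $549.

Shut down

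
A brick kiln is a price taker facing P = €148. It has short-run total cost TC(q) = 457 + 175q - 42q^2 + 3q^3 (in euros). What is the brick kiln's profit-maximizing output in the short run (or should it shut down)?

Strip out fixed cost: VC = 175q - 42q^2 + 3q^3. Then AVC = 175 - 42q + 3q^2 and MC = 175 - 84q + 9q^2.
AVC hits its minimum where MC = AVC, at q = 7, giving min AVC = 175 - 42·7 + 3·7^2 = €28.
Because €148 ≥ €28, revenue can cover variable cost; the firm operates.
P = MC gives 27 - 84q + 9q^2 = 0, with roots 1/3 and 9. Take the larger (rising MC): q* = 9.
Check: AVC at q = 9 is €40 ≤ P, so revenue covers variable cost.
Profit = P·q − TC = 148·9 − 817 = €515.

Produce at q = 9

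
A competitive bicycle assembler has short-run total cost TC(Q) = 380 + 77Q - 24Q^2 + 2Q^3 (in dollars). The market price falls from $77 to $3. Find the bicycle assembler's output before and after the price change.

MC = 77 - 48Q + 6Q^2; the shutdown threshold is min AVC = $5 (at Q = 6).
At P = $77 ≥ min AVC, set P = MC on the rising branch: Q = 8.
At P = $3 < min AVC = $5, price no longer covers variable cost at any output, so the firm shuts down: Q = 0.

Output falls from 8 to 0 (the firm shuts down)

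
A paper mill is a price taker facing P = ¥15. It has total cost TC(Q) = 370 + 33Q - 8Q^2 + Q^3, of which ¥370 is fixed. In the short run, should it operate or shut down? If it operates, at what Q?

Shut down

From TC, MC = TC'(Q) = 33 - 16Q + 3Q^2 and AVC = VC/Q = 33 - 8Q + Q^2.
AVC is minimized where dAVC/dQ = -8 + 2Q = 0, at Q = 4; min AVC = 33 - 8·4 + 4^2 = ¥17.
Since P = ¥15 < min AVC = ¥17, price fails to cover variable cost at any output.
Best response: produce nothing and absorb the ¥370 fixed cost.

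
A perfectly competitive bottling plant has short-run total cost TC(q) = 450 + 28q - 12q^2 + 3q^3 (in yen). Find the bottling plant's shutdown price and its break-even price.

Shutdown price = min AVC. AVC = 28 - 12q + 3q^2, with vertex at q = 2 and minimum ¥16.
ATC = 450/q + 28 - 12q + 3q^2. Setting dATC/dq = −450/q^2 − 12 + 6q = 0 gives q = 5 (since 6·5^3 − 12·5^2 = 450).
min ATC = 450/5 + 28 − 12·5 + 3·5^2 = ¥133. That is the break-even price.
Between these two prices the firm operates at a loss; above ¥133 it earns a profit.

Shutdown price = ¥16; break-even price = ¥133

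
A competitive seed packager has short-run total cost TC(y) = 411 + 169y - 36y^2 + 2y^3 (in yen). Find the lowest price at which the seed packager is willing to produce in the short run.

The shutdown price is the minimum of AVC. VC = 169y - 36y^2 + 2y^3, so AVC = 169 - 36y + 2y^2.
dAVC/dy = -36 + 4y = 0 gives y = 9. min AVC = 169 - 36·9 + 2·9^2 = 7.
The firm shuts down for any P below ¥7.

¥7 per unit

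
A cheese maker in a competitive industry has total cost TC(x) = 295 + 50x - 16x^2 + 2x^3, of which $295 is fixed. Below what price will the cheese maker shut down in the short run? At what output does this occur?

$18 per unit, at x = 4

The shutdown price is the minimum of AVC. VC = 50x - 16x^2 + 2x^3, so AVC = 50 - 16x + 2x^2.
dAVC/dx = -16 + 4x = 0 gives x = 4. min AVC = 50 - 16·4 + 2·4^2 = 18.
For P < $18 the firm produces nothing.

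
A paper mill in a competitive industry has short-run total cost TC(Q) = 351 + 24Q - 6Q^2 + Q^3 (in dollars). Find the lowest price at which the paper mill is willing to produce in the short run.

Short-run supply begins at min AVC. From VC = 24Q - 6Q^2 + Q^3, AVC = 24 - 6Q + Q^2.
At the minimum of AVC, MC = AVC. MC = 24 - 12Q + 3Q^2; setting MC = AVC gives 2Q^2 - 6Q = 0, so Q = 3. min AVC = 15.
For P < $15 the firm produces nothing.

$15 per unit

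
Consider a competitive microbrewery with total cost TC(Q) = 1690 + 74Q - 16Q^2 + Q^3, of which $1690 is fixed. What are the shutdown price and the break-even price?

Shutdown price = $10; break-even price = $165

AVC = 74 - 16Q + Q^2; minimized at Q = 8, giving min AVC = $10. That is the shutdown price.
ATC = 1690/Q + 74 - 16Q + Q^2. Setting dATC/dQ = −1690/Q^2 − 16 + 2Q = 0 gives Q = 13 (since 2·13^3 − 16·13^2 = 1690).
min ATC = 1690/13 + 74 − 16·13 + 13^2 = $165. That is the break-even price.
For $10 ≤ P < $165 the firm produces at a loss; below $10 it shuts down.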